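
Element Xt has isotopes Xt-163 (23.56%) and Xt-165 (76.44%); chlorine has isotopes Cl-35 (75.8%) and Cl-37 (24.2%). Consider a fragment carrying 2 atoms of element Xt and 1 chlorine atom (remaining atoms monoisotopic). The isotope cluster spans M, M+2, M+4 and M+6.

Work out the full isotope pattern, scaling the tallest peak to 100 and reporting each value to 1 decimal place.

7.9 : 54.0 : 100.0 : 26.7

Element Xt pattern (n=2): 0.05550736 : 0.36018528 : 0.58430736
Chlorine pattern (n=1): 0.7580 : 0.2420
Convolve the two distributions (both contribute in 2-u steps):
  M: 0.05550736×0.7580 = 0.042075
  M+2: 0.05550736×0.2420 + 0.36018528×0.7580 = 0.286453
  M+4: 0.36018528×0.2420 + 0.58430736×0.7580 = 0.530070
  M+6: 0.58430736×0.2420 = 0.141402
Scale to base peak (0.530070) = 100: 7.9 : 54.0 : 100.0 : 26.7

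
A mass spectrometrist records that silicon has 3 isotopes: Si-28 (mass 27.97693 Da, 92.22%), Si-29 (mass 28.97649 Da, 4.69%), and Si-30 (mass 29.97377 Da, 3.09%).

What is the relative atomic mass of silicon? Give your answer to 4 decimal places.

28.0855 Da

Average mass = Σ (abundance × isotope mass) = 0.9222 × 27.97693 + 0.0469 × 28.97649 + 0.0309 × 29.97377
= 25.800325 + 1.358997 + 0.926189 = 28.085511 Da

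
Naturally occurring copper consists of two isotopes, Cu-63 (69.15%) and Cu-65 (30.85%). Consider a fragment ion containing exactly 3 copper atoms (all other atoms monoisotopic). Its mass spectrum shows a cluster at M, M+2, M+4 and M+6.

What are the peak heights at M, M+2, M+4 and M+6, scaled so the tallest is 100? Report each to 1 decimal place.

74.7 : 100.0 : 44.6 : 6.6

The 3 Cu atoms are independent, so intensities follow the terms of (0.6915 + 0.3085)^3.
P(M) = 0.6915^3 = 0.330656
P(M+2) = 3 × 0.6915^2 × 0.3085^1 = 0.442548
P(M+4) = 3 × 0.6915^1 × 0.3085^2 = 0.197435
P(M+6) = 0.3085^3 = 0.029361
The M+2 peak is largest (0.442548); scaling to 100 gives 74.7 : 100.0 : 44.6 : 6.6.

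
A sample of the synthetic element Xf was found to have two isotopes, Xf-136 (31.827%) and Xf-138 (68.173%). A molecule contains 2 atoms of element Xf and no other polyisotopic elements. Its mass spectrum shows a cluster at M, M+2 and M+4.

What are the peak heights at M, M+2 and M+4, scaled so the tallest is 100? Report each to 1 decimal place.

Expanding (0.31827 + 0.68173)^2:
P(M) = 0.31827^2 = 0.101296
P(M+2) = 2 × 0.31827^1 × 0.68173^1 = 0.433948
P(M+4) = 0.68173^2 = 0.464756
The M+4 peak is largest (0.464756); scaling to 100 gives 21.8 : 93.4 : 100.0.

21.8 : 93.4 : 100.0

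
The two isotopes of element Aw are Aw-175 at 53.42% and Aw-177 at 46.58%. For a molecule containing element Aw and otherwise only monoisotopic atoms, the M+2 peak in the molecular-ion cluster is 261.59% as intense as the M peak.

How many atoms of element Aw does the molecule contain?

3

The M+2/M ratio from n Aw atoms is n · q/p = n · 0.4658/0.5342.
n = 2.6159 × 0.5342/0.4658 = 3.00 ≈ 3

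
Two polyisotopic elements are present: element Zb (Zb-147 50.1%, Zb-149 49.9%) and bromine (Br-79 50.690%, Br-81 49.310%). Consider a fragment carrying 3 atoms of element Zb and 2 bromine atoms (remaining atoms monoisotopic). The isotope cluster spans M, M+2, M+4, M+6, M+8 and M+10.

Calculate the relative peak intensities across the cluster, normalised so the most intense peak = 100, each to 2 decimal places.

10.27 : 50.67 : 100.00 : 98.66 : 48.67 : 9.60

Element Zb pattern (n=3): 0.1257515 : 0.3757485 : 0.3742485 : 0.1242515
Bromine pattern (n=2): 0.25694761 : 0.49990478 : 0.24314761
Convolve the two distributions (both contribute in 2-u steps):
  M: 0.1257515×0.25694761 = 0.032312
  M+2: 0.1257515×0.49990478 + 0.3757485×0.25694761 = 0.159411
  M+4: 0.1257515×0.24314761 + 0.3757485×0.49990478 + 0.3742485×0.25694761 = 0.314577
  M+6: 0.3757485×0.24314761 + 0.3742485×0.49990478 + 0.1242515×0.25694761 = 0.310377
  M+8: 0.3742485×0.24314761 + 0.1242515×0.49990478 = 0.153112
  M+10: 0.1242515×0.24314761 = 0.030211
Scale to base peak (0.314577) = 100: 10.27 : 50.67 : 100.00 : 98.66 : 48.67 : 9.60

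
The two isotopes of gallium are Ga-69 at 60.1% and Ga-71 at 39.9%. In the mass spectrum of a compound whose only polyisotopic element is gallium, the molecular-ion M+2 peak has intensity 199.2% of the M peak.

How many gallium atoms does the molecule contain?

For n independent Ga atoms, I(M+2)/I(M) = n · (abundance Ga-71) / (abundance Ga-69) = n · 0.399/0.601.
n = 1.992 × 0.601/0.399 = 3.00 ≈ 3

3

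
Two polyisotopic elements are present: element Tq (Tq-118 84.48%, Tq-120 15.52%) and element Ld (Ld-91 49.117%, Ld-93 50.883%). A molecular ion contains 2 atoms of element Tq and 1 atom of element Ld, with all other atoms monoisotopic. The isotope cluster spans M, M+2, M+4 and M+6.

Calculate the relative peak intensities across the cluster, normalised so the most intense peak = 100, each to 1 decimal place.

71.3 : 100.0 : 29.5 : 2.5

Element Tq pattern (n=2): 0.71368704 : 0.26222592 : 0.02408704
Element Ld pattern (n=1): 0.49117 : 0.50883
Convolve the two distributions (both contribute in 2-u steps):
  M: 0.71368704×0.49117 = 0.350542
  M+2: 0.71368704×0.50883 + 0.26222592×0.49117 = 0.491943
  M+4: 0.26222592×0.50883 + 0.02408704×0.49117 = 0.145259
  M+6: 0.02408704×0.50883 = 0.012256
Scale to base peak (0.491943) = 100: 71.3 : 100.0 : 29.5 : 2.5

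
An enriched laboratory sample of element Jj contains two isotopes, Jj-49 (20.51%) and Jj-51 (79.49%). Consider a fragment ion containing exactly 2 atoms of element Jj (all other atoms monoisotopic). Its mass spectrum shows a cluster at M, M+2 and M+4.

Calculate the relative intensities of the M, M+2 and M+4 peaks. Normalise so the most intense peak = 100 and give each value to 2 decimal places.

6.66 : 51.60 : 100.00

Each Jj atom is independently Jj-49 (p = 0.2051) or Jj-51 (q = 0.7949); the cluster is the binomial expansion (p + q)^2.
P(M) = 0.2051^2 = 0.042066
P(M+2) = 2 × 0.2051^1 × 0.7949^1 = 0.326068
P(M+4) = 0.7949^2 = 0.631866
The M+4 peak is largest (0.631866); scaling to 100 gives 6.66 : 51.60 : 100.00.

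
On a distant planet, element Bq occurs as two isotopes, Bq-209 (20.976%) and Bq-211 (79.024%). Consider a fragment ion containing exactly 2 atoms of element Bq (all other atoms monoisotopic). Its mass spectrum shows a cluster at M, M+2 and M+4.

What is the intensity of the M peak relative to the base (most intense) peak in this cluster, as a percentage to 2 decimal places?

7.05%

Term probabilities: M 0.0440, M+2 0.3315, M+4 0.6245. Base peak = M+4.
P(M+4) = C(2,2) × 0.20976^0 × 0.79024^2 = 1 × 1.0000 × 0.62447926 = 0.624479 (base)
P(M) = C(2,0) × 0.20976^2 × 0.79024^0 = 1 × 0.04399926 × 1.0000 = 0.043999
Relative intensity = 0.043999 / 0.624479 × 100 = 7.05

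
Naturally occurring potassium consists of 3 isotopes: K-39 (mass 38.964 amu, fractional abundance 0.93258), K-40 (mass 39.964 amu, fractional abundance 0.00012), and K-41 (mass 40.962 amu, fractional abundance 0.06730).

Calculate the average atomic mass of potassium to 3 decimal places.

Weight each isotope mass by its fractional abundance: 0.93258 × 38.964 + 0.00012 × 39.964 + 0.06730 × 40.962
= 36.3370 + 0.0048 + 2.7567 = 39.0985 amu

39.099 amu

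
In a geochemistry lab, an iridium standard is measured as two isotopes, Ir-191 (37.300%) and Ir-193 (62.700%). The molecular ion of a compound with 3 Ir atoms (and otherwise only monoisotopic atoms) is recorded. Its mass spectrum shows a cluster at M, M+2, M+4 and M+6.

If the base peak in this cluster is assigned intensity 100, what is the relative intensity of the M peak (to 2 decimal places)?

Term probabilities: M 0.0519, M+2 0.2617, M+4 0.4399, M+6 0.2465. Base peak = M+4.
P(M+4) = C(3,2) × 0.37300^1 × 0.62700^2 = 3 × 0.3730 × 0.393129 = 0.439911 (base)
P(M) = C(3,0) × 0.37300^3 × 0.62700^0 = 1 × 0.05189512 × 1.0000 = 0.051895
Relative intensity = 0.051895 / 0.439911 × 100 = 11.80

11.80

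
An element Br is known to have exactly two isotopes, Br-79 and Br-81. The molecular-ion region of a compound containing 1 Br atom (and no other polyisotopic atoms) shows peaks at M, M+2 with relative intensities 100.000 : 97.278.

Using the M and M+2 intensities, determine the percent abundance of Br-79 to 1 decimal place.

50.7%

Write p for the Br-79 fraction. I(M+2)/I(M) = [C(1,1)·p^0·(1−p)] / p^1 = 1·(1−p)/p = 97.278/100.000 = 0.9728
(1−p)/p = 0.9728/1 = 0.9728  ⇒  p = 1/(1 + 0.9728) = 0.5069
Br-79: 50.7%, Br-81: 49.3%.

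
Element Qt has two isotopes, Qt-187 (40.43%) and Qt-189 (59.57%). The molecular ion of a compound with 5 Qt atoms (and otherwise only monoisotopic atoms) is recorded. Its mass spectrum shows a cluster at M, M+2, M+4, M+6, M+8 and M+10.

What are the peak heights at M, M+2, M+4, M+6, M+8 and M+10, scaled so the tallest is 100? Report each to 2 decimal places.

3.13 : 23.03 : 67.87 : 100.00 : 73.67 : 21.71

The 5 Qt atoms are independent, so intensities follow the terms of (0.4043 + 0.5957)^5.
P(M) = 0.4043^5 = 0.010802
P(M+2) = 5 × 0.4043^4 × 0.5957^1 = 0.079582
P(M+4) = 10 × 0.4043^3 × 0.5957^2 = 0.234513
P(M+6) = 10 × 0.4043^2 × 0.5957^3 = 0.345534
P(M+8) = 5 × 0.4043^1 × 0.5957^4 = 0.254556
P(M+10) = 0.5957^5 = 0.075013
The M+6 peak is largest (0.345534); scaling to 100 gives 3.13 : 23.03 : 67.87 : 100.00 : 73.67 : 21.71.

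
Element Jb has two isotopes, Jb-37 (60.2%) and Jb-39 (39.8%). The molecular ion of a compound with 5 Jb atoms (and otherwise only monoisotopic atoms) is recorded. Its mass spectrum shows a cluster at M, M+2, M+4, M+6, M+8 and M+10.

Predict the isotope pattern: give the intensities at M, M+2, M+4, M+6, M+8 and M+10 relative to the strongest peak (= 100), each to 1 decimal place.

22.9 : 75.6 : 100.0 : 66.1 : 21.9 : 2.9

Expanding (0.602 + 0.398)^5:
P(M) = 0.602^5 = 0.079065
P(M+2) = 5 × 0.602^4 × 0.398^1 = 0.261360
P(M+4) = 10 × 0.602^3 × 0.398^2 = 0.345586
P(M+6) = 10 × 0.602^2 × 0.398^3 = 0.228477
P(M+8) = 5 × 0.602^1 × 0.398^4 = 0.075526
P(M+10) = 0.398^5 = 0.009987
The M+4 peak is largest (0.345586); scaling to 100 gives 22.9 : 75.6 : 100.0 : 66.1 : 21.9 : 2.9.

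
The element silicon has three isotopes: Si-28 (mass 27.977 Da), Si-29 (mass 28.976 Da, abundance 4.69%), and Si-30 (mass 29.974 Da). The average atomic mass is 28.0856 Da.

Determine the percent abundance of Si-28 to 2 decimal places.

The remaining 95.31% is split between Si-28 (fraction x) and Si-30 (fraction 0.9531 − x).
Substituting: 27.977x + 29.974(0.9531 − x) = 26.7266256
(27.977 − 29.974)x = -1.8415938  ⇒  x = 0.92218, y = 0.03092
Si-28: 92.22%, Si-30: 3.09%.

92.22%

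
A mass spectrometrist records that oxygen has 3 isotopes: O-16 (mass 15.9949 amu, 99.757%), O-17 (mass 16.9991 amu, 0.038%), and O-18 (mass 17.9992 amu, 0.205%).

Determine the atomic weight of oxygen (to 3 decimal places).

15.999 amu

Ar = Σ fᵢ·mᵢ = 0.99757 × 15.9949 + 0.00038 × 16.9991 + 0.00205 × 17.9992
= 15.95603 + 0.00646 + 0.03690 = 15.99939 amu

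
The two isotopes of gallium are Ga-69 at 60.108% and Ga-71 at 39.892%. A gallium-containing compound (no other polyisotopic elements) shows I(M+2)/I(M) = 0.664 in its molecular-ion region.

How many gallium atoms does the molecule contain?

The M+2/M ratio from n Ga atoms is n · q/p = n · 0.39892/0.60108.
n = 0.664 × 0.60108/0.39892 = 1.00 ≈ 1

1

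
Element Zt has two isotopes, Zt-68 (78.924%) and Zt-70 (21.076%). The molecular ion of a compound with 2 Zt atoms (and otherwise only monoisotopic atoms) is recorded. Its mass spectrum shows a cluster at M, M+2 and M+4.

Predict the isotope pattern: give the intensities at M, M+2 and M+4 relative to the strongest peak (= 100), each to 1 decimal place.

100.0 : 53.4 : 7.1

The 2 Zt atoms are independent, so intensities follow the terms of (0.78924 + 0.21076)^2.
P(M) = 0.78924^2 = 0.622900
P(M+2) = 2 × 0.78924^1 × 0.21076^1 = 0.332680
P(M+4) = 0.21076^2 = 0.044420
The M peak is largest (0.622900); scaling to 100 gives 100.0 : 53.4 : 7.1.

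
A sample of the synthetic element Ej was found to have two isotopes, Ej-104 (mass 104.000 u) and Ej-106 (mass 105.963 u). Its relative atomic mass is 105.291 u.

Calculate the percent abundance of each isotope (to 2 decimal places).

Ej-104: 34.23%, Ej-106: 65.77%

With x = fraction of Ej-104 (so Ej-106 is 1 − x):
104.000·x + 105.963·(1 − x) = 105.291
(104.000 − 105.963)·x = 105.291 − 105.963
x = -0.672 / -1.963 = 0.34233 → 34.23% Ej-104, 65.77% Ej-106.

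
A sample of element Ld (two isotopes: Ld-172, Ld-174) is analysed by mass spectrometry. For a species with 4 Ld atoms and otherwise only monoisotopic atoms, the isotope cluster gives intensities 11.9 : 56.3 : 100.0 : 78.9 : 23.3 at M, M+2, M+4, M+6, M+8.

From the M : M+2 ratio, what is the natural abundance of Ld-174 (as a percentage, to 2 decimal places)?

54.19%

Write p for the Ld-172 fraction. I(M+2)/I(M) = [C(4,1)·p^3·(1−p)] / p^4 = 4·(1−p)/p = 56.3/11.9 = 4.7311
(1−p)/p = 4.7311/4 = 1.1828  ⇒  p = 1/(1 + 1.1828) = 0.4581
Ld-172: 45.81%, Ld-174: 54.19%.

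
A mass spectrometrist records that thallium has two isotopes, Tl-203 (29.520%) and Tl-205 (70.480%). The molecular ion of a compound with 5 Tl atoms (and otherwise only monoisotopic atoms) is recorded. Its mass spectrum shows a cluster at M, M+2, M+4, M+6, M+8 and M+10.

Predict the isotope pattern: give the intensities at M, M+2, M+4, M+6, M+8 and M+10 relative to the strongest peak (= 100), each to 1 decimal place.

0.6 : 7.3 : 35.1 : 83.8 : 100.0 : 47.8

Each Tl atom is independently Tl-203 (p = 0.29520) or Tl-205 (q = 0.70480); the cluster is the binomial expansion (p + q)^5.
P(M) = 0.29520^5 = 0.002242
P(M+2) = 5 × 0.29520^4 × 0.70480^1 = 0.026761
P(M+4) = 10 × 0.29520^3 × 0.70480^2 = 0.127785
P(M+6) = 10 × 0.29520^2 × 0.70480^3 = 0.305092
P(M+8) = 5 × 0.29520^1 × 0.70480^4 = 0.364208
P(M+10) = 0.70480^5 = 0.173912
The M+8 peak is largest (0.364208); scaling to 100 gives 0.6 : 7.3 : 35.1 : 83.8 : 100.0 : 47.8.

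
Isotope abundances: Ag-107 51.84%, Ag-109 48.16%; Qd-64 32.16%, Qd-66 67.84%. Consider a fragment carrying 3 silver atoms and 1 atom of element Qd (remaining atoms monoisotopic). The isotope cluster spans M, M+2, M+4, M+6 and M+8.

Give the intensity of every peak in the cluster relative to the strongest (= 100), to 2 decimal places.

11.81 : 57.82 : 100.00 : 73.96 : 19.97

Silver pattern (n=3): 0.13931407 : 0.38827347 : 0.36071085 : 0.11170161
Element Qd pattern (n=1): 0.3216 : 0.6784
Convolve the two distributions (both contribute in 2-u steps):
  M: 0.13931407×0.3216 = 0.044803
  M+2: 0.13931407×0.6784 + 0.38827347×0.3216 = 0.219379
  M+4: 0.38827347×0.6784 + 0.36071085×0.3216 = 0.379409
  M+6: 0.36071085×0.6784 + 0.11170161×0.3216 = 0.280629
  M+8: 0.11170161×0.6784 = 0.075778
Scale to base peak (0.379409) = 100: 11.81 : 57.82 : 100.00 : 73.96 : 19.97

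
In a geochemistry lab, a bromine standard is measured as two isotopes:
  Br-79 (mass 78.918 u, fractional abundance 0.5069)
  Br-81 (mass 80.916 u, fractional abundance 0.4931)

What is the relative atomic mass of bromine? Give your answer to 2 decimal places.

Weight each isotope mass by its fractional abundance: 0.5069 × 78.918 + 0.4931 × 80.916
= 40.0035 + 39.8997 = 79.9032 u

79.90 u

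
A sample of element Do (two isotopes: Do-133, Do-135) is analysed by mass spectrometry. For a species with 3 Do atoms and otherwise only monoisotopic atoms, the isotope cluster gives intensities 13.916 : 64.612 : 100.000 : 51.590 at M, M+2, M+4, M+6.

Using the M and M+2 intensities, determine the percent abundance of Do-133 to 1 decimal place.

39.3%

If p is the fraction of Do that is Do-133, then I(M+2)/I(M) = [C(3,1)·p^2·(1−p)] / p^3 = 3·(1−p)/p = 64.612/13.916 = 4.6430
(1−p)/p = 4.6430/3 = 1.5477  ⇒  p = 1/(1 + 1.5477) = 0.3925
Do-133: 39.3%, Do-135: 60.7%.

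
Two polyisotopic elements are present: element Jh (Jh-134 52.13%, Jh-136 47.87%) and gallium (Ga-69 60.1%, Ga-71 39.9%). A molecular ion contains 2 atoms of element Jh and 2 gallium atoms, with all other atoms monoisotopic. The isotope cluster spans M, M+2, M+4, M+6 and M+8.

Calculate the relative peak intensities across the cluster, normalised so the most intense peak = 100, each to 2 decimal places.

Element Jh pattern (n=2): 0.27175369 : 0.49909262 : 0.22915369
Gallium pattern (n=2): 0.361201 : 0.479598 : 0.159201
Convolve the two distributions (both contribute in 2-u steps):
  M: 0.27175369×0.361201 = 0.098158
  M+2: 0.27175369×0.479598 + 0.49909262×0.361201 = 0.310605
  M+4: 0.27175369×0.159201 + 0.49909262×0.479598 + 0.22915369×0.361201 = 0.365398
  M+6: 0.49909262×0.159201 + 0.22915369×0.479598 = 0.189358
  M+8: 0.22915369×0.159201 = 0.036481
Scale to base peak (0.365398) = 100: 26.86 : 85.00 : 100.00 : 51.82 : 9.98

26.86 : 85.00 : 100.00 : 51.82 : 9.98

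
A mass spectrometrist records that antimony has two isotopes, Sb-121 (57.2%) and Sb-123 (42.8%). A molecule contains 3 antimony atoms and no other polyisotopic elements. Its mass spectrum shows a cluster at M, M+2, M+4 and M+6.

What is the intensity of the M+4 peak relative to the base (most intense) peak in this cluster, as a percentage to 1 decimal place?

Binomial terms of (0.572 + 0.428)^3: M 0.1871, M+2 0.4201, M+4 0.3143, M+6 0.0784 → M+2 is the base peak.
P(M+2) = C(3,1) × 0.572^2 × 0.428^1 = 3 × 0.327184 × 0.4280 = 0.420104 (base)
P(M+4) = C(3,2) × 0.572^1 × 0.428^2 = 3 × 0.5720 × 0.183184 = 0.314344
Relative intensity = 0.314344 / 0.420104 × 100 = 74.8

74.8%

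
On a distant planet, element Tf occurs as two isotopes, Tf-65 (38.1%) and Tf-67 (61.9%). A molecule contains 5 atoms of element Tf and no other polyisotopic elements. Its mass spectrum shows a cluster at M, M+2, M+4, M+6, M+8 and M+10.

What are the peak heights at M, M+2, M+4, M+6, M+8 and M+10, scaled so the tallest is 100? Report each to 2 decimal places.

The 5 Tf atoms are independent, so intensities follow the terms of (0.381 + 0.619)^5.
P(M) = 0.381^5 = 0.008028
P(M+2) = 5 × 0.381^4 × 0.619^1 = 0.065217
P(M+4) = 10 × 0.381^3 × 0.619^2 = 0.211912
P(M+6) = 10 × 0.381^2 × 0.619^3 = 0.344288
P(M+8) = 5 × 0.381^1 × 0.619^4 = 0.279678
P(M+10) = 0.619^5 = 0.090877
The M+6 peak is largest (0.344288); scaling to 100 gives 2.33 : 18.94 : 61.55 : 100.00 : 81.23 : 26.40.

2.33 : 18.94 : 61.55 : 100.00 : 81.23 : 26.40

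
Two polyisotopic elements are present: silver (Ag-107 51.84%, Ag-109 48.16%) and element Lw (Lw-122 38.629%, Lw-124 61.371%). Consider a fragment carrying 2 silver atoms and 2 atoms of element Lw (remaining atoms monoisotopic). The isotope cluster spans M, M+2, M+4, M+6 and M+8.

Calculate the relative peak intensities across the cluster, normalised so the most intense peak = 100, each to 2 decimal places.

10.76 : 54.20 : 100.00 : 79.99 : 23.45

Silver pattern (n=2): 0.26873856 : 0.49932288 : 0.23193856
Element Lw pattern (n=2): 0.14921996 : 0.47414007 : 0.37663996
Convolve the two distributions (both contribute in 2-u steps):
  M: 0.26873856×0.14921996 = 0.040101
  M+2: 0.26873856×0.47414007 + 0.49932288×0.14921996 = 0.201929
  M+4: 0.26873856×0.37663996 + 0.49932288×0.47414007 + 0.23193856×0.14921996 = 0.372577
  M+6: 0.49932288×0.37663996 + 0.23193856×0.47414007 = 0.298036
  M+8: 0.23193856×0.37663996 = 0.087357
Scale to base peak (0.372577) = 100: 10.76 : 54.20 : 100.00 : 79.99 : 23.45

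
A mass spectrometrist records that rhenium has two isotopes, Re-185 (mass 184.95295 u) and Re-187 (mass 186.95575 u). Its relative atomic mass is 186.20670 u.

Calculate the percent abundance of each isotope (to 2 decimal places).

With x = fraction of Re-185 (so Re-187 is 1 − x):
184.95295·x + 186.95575·(1 − x) = 186.20670
(184.95295 − 186.95575)·x = 186.20670 − 186.95575
x = -0.74905 / -2.00280 = 0.37400 → 37.40% Re-185, 62.60% Re-187.

Re-185: 37.40%, Re-187: 62.60%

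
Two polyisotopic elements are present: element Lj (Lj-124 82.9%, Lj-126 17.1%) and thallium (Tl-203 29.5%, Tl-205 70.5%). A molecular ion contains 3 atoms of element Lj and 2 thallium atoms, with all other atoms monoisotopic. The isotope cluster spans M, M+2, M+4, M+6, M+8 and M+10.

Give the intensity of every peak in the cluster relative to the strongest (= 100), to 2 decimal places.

Element Lj pattern (n=3): 0.56972279 : 0.35255463 : 0.07272237 : 0.00500021
Thallium pattern (n=2): 0.087025 : 0.41595 : 0.497025
Convolve the two distributions (both contribute in 2-u steps):
  M: 0.56972279×0.087025 = 0.049580
  M+2: 0.56972279×0.41595 + 0.35255463×0.087025 = 0.267657
  M+4: 0.56972279×0.497025 + 0.35255463×0.41595 + 0.07272237×0.087025 = 0.436140
  M+6: 0.35255463×0.497025 + 0.07272237×0.41595 + 0.00500021×0.087025 = 0.205912
  M+8: 0.07272237×0.497025 + 0.00500021×0.41595 = 0.038225
  M+10: 0.00500021×0.497025 = 0.002485
Scale to base peak (0.436140) = 100: 11.37 : 61.37 : 100.00 : 47.21 : 8.76 : 0.57

11.37 : 61.37 : 100.00 : 47.21 : 8.76 : 0.57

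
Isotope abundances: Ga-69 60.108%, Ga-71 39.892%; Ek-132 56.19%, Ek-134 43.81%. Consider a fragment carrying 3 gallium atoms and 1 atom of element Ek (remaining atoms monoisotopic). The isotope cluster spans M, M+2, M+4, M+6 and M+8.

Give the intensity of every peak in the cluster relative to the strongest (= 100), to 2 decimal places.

Gallium pattern (n=3): 0.2171685 : 0.432386 : 0.2869625 : 0.063483
Element Ek pattern (n=1): 0.5619 : 0.4381
Convolve the two distributions (both contribute in 2-u steps):
  M: 0.2171685×0.5619 = 0.122027
  M+2: 0.2171685×0.4381 + 0.432386×0.5619 = 0.338099
  M+4: 0.432386×0.4381 + 0.2869625×0.5619 = 0.350673
  M+6: 0.2869625×0.4381 + 0.063483×0.5619 = 0.161389
  M+8: 0.063483×0.4381 = 0.027812
Scale to base peak (0.350673) = 100: 34.80 : 96.41 : 100.00 : 46.02 : 7.93

34.80 : 96.41 : 100.00 : 46.02 : 7.93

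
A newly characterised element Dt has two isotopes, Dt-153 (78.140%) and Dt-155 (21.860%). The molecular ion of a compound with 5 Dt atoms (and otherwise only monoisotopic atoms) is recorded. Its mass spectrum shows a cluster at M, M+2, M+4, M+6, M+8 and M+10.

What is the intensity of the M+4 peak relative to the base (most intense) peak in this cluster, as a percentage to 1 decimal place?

Binomial terms of (0.78140 + 0.21860)^5: M 0.2913, M+2 0.4075, M+4 0.2280, M+6 0.0638, M+8 0.0089, M+10 0.0005 → M+2 is the base peak.
P(M+2) = C(5,1) × 0.78140^4 × 0.21860^1 = 5 × 0.37281521 × 0.2186 = 0.407487 (base)
P(M+4) = C(5,2) × 0.78140^3 × 0.21860^2 = 10 × 0.47711187 × 0.04778596 = 0.227992
Relative intensity = 0.227992 / 0.407487 × 100 = 56.0

56.0%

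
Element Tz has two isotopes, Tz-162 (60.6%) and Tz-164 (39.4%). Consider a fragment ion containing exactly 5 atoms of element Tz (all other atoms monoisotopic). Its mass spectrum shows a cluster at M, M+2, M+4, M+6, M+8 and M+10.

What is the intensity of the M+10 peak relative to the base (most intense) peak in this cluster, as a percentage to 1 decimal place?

(0.606 + 0.394)^5 gives M 0.0817, M+2 0.2657, M+4 0.3455, M+6 0.2246, M+8 0.0730, M+10 0.0095; the largest is M+4.
P(M+4) = C(5,2) × 0.606^3 × 0.394^2 = 10 × 0.22254502 × 0.155236 = 0.345470 (base)
P(M+10) = C(5,5) × 0.606^0 × 0.394^5 = 1 × 1.0000 × 0.0094947 = 0.009495
Relative intensity = 0.009495 / 0.345470 × 100 = 2.7

2.7%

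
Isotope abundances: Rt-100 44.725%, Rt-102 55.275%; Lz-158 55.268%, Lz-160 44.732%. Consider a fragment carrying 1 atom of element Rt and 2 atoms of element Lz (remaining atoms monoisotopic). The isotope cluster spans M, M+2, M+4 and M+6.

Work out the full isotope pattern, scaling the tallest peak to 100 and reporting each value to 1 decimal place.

Element Rt pattern (n=1): 0.44725 : 0.55275
Element Lz pattern (n=2): 0.30545518 : 0.49444964 : 0.20009518
Convolve the two distributions (both contribute in 2-u steps):
  M: 0.44725×0.30545518 = 0.136615
  M+2: 0.44725×0.49444964 + 0.55275×0.30545518 = 0.389983
  M+4: 0.44725×0.20009518 + 0.55275×0.49444964 = 0.362800
  M+6: 0.55275×0.20009518 = 0.110603
Scale to base peak (0.389983) = 100: 35.0 : 100.0 : 93.0 : 28.4

35.0 : 100.0 : 93.0 : 28.4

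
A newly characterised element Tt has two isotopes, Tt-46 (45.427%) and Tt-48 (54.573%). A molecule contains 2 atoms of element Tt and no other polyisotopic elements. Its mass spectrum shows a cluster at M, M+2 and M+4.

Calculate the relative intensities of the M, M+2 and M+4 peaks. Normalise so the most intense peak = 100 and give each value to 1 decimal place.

Each Tt atom is independently Tt-46 (p = 0.45427) or Tt-48 (q = 0.54573); the cluster is the binomial expansion (p + q)^2.
P(M) = 0.45427^2 = 0.206361
P(M+2) = 2 × 0.45427^1 × 0.54573^1 = 0.495818
P(M+4) = 0.54573^2 = 0.297821
The M+2 peak is largest (0.495818); scaling to 100 gives 41.6 : 100.0 : 60.1.

41.6 : 100.0 : 60.1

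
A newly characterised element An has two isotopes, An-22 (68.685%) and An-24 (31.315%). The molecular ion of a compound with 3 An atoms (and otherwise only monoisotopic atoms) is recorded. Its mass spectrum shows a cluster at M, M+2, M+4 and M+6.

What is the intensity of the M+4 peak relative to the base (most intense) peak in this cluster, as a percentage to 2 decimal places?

Binomial terms of (0.68685 + 0.31315)^3: M 0.3240, M+2 0.4432, M+4 0.2021, M+6 0.0307 → M+2 is the base peak.
P(M+2) = C(3,1) × 0.68685^2 × 0.31315^1 = 3 × 0.47176292 × 0.31315 = 0.443198 (base)
P(M+4) = C(3,2) × 0.68685^1 × 0.31315^2 = 3 × 0.68685 × 0.09806292 = 0.202064
Relative intensity = 0.202064 / 0.443198 × 100 = 45.59

45.59%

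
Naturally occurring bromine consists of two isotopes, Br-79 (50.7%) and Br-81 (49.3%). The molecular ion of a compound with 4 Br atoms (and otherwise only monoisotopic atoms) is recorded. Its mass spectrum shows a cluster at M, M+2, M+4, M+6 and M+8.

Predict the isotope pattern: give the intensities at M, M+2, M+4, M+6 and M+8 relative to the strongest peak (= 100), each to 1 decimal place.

17.6 : 68.6 : 100.0 : 64.8 : 15.8

The 4 Br atoms are independent, so intensities follow the terms of (0.507 + 0.493)^4.
P(M) = 0.507^4 = 0.066074
P(M+2) = 4 × 0.507^3 × 0.493^1 = 0.256999
P(M+4) = 6 × 0.507^2 × 0.493^2 = 0.374853
P(M+6) = 4 × 0.507^1 × 0.493^3 = 0.243001
P(M+8) = 0.493^4 = 0.059073
The M+4 peak is largest (0.374853); scaling to 100 gives 17.6 : 68.6 : 100.0 : 64.8 : 15.8.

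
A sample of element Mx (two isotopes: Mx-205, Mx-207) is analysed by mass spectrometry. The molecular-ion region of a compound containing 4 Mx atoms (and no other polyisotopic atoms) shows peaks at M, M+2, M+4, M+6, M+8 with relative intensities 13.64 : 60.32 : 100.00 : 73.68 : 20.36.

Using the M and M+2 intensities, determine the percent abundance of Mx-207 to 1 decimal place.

Write p for the Mx-205 fraction. I(M+2)/I(M) = [C(4,1)·p^3·(1−p)] / p^4 = 4·(1−p)/p = 60.32/13.64 = 4.4223
(1−p)/p = 4.4223/4 = 1.1056  ⇒  p = 1/(1 + 1.1056) = 0.4749
Mx-205: 47.5%, Mx-207: 52.5%.

52.5%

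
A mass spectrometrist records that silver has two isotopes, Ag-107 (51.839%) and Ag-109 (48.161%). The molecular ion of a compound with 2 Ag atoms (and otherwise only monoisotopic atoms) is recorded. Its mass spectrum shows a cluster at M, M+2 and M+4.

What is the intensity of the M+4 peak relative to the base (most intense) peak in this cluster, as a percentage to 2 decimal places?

Term probabilities: M 0.2687, M+2 0.4993, M+4 0.2319. Base peak = M+2.
P(M+2) = C(2,1) × 0.51839^1 × 0.48161^1 = 2 × 0.51839 × 0.48161 = 0.499324 (base)
P(M+4) = C(2,2) × 0.51839^0 × 0.48161^2 = 1 × 1.0000 × 0.23194819 = 0.231948
Relative intensity = 0.231948 / 0.499324 × 100 = 46.45

46.45%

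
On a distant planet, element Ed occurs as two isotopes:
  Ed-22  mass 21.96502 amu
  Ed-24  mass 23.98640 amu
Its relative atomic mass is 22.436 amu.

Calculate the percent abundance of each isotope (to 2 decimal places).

Ed-22: 76.70%, Ed-24: 23.30%

Writing the weighted mean with unknown fraction x of Ed-22:
21.96502·x + 23.98640·(1 − x) = 22.436
(21.96502 − 23.98640)·x = 22.436 − 23.98640
x = -1.55040 / -2.02138 = 0.76700 → 76.70% Ed-22, 23.30% Ed-24.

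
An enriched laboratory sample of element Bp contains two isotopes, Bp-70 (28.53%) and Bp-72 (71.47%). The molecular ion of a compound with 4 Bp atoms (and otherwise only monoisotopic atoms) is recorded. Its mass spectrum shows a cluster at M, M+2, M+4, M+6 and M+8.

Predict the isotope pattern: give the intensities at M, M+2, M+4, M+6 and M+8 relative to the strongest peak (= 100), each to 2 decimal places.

1.59 : 15.94 : 59.88 : 100.00 : 62.63

Expanding (0.2853 + 0.7147)^4:
P(M) = 0.2853^4 = 0.006625
P(M+2) = 4 × 0.2853^3 × 0.7147^1 = 0.066388
P(M+4) = 6 × 0.2853^2 × 0.7147^2 = 0.249461
P(M+6) = 4 × 0.2853^1 × 0.7147^3 = 0.416613
P(M+8) = 0.7147^4 = 0.260913
The M+6 peak is largest (0.416613); scaling to 100 gives 1.59 : 15.94 : 59.88 : 100.00 : 62.63.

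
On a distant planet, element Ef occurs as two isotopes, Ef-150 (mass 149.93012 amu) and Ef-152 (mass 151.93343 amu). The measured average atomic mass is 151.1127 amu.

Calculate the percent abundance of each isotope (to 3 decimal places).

With x = fraction of Ef-150 (so Ef-152 is 1 − x):
149.93012·x + 151.93343·(1 − x) = 151.1127
(149.93012 − 151.93343)·x = 151.1127 − 151.93343
x = -0.82073 / -2.00331 = 0.40969 → 40.969% Ef-150, 59.031% Ef-152.

Ef-150: 40.969%, Ef-152: 59.031%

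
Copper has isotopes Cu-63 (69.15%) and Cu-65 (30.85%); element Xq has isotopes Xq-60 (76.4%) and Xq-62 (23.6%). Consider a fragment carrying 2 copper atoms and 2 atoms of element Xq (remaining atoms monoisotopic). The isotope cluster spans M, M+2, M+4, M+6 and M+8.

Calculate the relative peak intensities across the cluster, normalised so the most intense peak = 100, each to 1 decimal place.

Copper pattern (n=2): 0.47817225 : 0.4266555 : 0.09517225
Element Xq pattern (n=2): 0.583696 : 0.360608 : 0.055696
Convolve the two distributions (both contribute in 2-u steps):
  M: 0.47817225×0.583696 = 0.279107
  M+2: 0.47817225×0.360608 + 0.4266555×0.583696 = 0.421470
  M+4: 0.47817225×0.055696 + 0.4266555×0.360608 + 0.09517225×0.583696 = 0.236039
  M+6: 0.4266555×0.055696 + 0.09517225×0.360608 = 0.058083
  M+8: 0.09517225×0.055696 = 0.005301
Scale to base peak (0.421470) = 100: 66.2 : 100.0 : 56.0 : 13.8 : 1.3

66.2 : 100.0 : 56.0 : 13.8 : 1.3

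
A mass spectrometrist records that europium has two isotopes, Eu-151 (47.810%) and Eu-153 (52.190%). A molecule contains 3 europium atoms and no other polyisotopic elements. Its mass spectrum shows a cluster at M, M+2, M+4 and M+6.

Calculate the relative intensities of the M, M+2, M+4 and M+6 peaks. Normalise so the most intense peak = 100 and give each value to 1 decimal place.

28.0 : 91.6 : 100.0 : 36.4

Each Eu atom is independently Eu-151 (p = 0.47810) or Eu-153 (q = 0.52190); the cluster is the binomial expansion (p + q)^3.
P(M) = 0.47810^3 = 0.109284
P(M+2) = 3 × 0.47810^2 × 0.52190^1 = 0.357887
P(M+4) = 3 × 0.47810^1 × 0.52190^2 = 0.390674
P(M+6) = 0.52190^3 = 0.142155
The M+4 peak is largest (0.390674); scaling to 100 gives 28.0 : 91.6 : 100.0 : 36.4.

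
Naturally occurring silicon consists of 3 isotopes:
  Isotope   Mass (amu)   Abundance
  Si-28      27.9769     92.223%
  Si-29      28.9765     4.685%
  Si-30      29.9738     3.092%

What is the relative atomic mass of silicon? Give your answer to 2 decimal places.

28.09 amu

The abundance-weighted mean is 0.92223 × 27.9769 + 0.04685 × 28.9765 + 0.03092 × 29.9738
= 25.80114 + 1.35755 + 0.92679 = 28.08548 amu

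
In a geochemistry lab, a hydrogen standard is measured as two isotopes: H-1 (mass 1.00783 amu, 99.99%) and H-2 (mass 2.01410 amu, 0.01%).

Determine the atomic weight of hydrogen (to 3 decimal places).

1.008 amu

Average mass = Σ (abundance × isotope mass) = 0.9999 × 1.00783 + 0.0001 × 2.01410
= 1.007729 + 0.000201 = 1.007930 amu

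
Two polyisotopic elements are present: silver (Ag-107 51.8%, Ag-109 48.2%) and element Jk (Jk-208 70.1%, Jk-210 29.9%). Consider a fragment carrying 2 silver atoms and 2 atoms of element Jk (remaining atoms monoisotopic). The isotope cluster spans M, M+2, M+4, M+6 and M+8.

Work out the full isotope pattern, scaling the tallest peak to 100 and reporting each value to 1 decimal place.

36.8 : 100.0 : 97.1 : 39.7 : 5.8

Silver pattern (n=2): 0.268324 : 0.499352 : 0.232324
Element Jk pattern (n=2): 0.491401 : 0.419198 : 0.089401
Convolve the two distributions (both contribute in 2-u steps):
  M: 0.268324×0.491401 = 0.131855
  M+2: 0.268324×0.419198 + 0.499352×0.491401 = 0.357863
  M+4: 0.268324×0.089401 + 0.499352×0.419198 + 0.232324×0.491401 = 0.347480
  M+6: 0.499352×0.089401 + 0.232324×0.419198 = 0.142032
  M+8: 0.232324×0.089401 = 0.020770
Scale to base peak (0.357863) = 100: 36.8 : 100.0 : 97.1 : 39.7 : 5.8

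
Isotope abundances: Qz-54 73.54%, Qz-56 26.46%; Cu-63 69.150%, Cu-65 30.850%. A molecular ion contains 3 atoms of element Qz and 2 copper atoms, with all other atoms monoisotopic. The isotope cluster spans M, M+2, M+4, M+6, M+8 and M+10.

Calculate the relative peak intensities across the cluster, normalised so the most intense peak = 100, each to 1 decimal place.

Element Qz pattern (n=3): 0.397714 : 0.42929749 : 0.15446303 : 0.01852548
Copper pattern (n=2): 0.47817225 : 0.4266555 : 0.09517225
Convolve the two distributions (both contribute in 2-u steps):
  M: 0.397714×0.47817225 = 0.190176
  M+2: 0.397714×0.4266555 + 0.42929749×0.47817225 = 0.374965
  M+4: 0.397714×0.09517225 + 0.42929749×0.4266555 + 0.15446303×0.47817225 = 0.294873
  M+6: 0.42929749×0.09517225 + 0.15446303×0.4266555 + 0.01852548×0.47817225 = 0.115618
  M+8: 0.15446303×0.09517225 + 0.01852548×0.4266555 = 0.022605
  M+10: 0.01852548×0.09517225 = 0.001763
Scale to base peak (0.374965) = 100: 50.7 : 100.0 : 78.6 : 30.8 : 6.0 : 0.5

50.7 : 100.0 : 78.6 : 30.8 : 6.0 : 0.5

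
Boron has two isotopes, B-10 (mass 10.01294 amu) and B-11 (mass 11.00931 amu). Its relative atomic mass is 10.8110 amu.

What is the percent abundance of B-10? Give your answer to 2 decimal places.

With x = fraction of B-10 (so B-11 is 1 − x):
10.01294·x + 11.00931·(1 − x) = 10.8110
(10.01294 − 11.00931)·x = 10.8110 − 11.00931
x = -0.19831 / -0.99637 = 0.19903 → 19.90% B-10, 80.10% B-11.

19.90%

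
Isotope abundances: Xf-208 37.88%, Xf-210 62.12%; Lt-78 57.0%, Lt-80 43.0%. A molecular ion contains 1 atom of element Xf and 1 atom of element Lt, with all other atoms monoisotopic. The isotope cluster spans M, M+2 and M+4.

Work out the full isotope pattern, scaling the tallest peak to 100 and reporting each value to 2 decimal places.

Element Xf pattern (n=1): 0.3788 : 0.6212
Element Lt pattern (n=1): 0.5700 : 0.4300
Convolve the two distributions (both contribute in 2-u steps):
  M: 0.3788×0.5700 = 0.215916
  M+2: 0.3788×0.4300 + 0.6212×0.5700 = 0.516968
  M+4: 0.6212×0.4300 = 0.267116
Scale to base peak (0.516968) = 100: 41.77 : 100.00 : 51.67

41.77 : 100.00 : 51.67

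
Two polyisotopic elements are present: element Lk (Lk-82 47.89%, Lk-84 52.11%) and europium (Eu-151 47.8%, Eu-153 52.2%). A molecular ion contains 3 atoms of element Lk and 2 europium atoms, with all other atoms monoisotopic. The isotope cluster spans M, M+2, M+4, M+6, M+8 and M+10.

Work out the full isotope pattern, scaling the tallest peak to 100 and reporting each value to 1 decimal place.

Element Lk pattern (n=3): 0.10983342 : 0.35853537 : 0.390129 : 0.14150221
Europium pattern (n=2): 0.228484 : 0.499032 : 0.272484
Convolve the two distributions (both contribute in 2-u steps):
  M: 0.10983342×0.228484 = 0.025095
  M+2: 0.10983342×0.499032 + 0.35853537×0.228484 = 0.136730
  M+4: 0.10983342×0.272484 + 0.35853537×0.499032 + 0.390129×0.228484 = 0.297987
  M+6: 0.35853537×0.272484 + 0.390129×0.499032 + 0.14150221×0.228484 = 0.324713
  M+8: 0.390129×0.272484 + 0.14150221×0.499032 = 0.176918
  M+10: 0.14150221×0.272484 = 0.038557
Scale to base peak (0.324713) = 100: 7.7 : 42.1 : 91.8 : 100.0 : 54.5 : 11.9

7.7 : 42.1 : 91.8 : 100.0 : 54.5 : 11.9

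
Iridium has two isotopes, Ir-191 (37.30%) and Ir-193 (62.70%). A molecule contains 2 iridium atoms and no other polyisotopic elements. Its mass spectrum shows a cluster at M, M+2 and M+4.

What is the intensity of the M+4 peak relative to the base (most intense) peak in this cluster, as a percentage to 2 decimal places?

84.05%

Binomial terms of (0.3730 + 0.6270)^2: M 0.1391, M+2 0.4677, M+4 0.3931 → M+2 is the base peak.
P(M+2) = C(2,1) × 0.3730^1 × 0.6270^1 = 2 × 0.3730 × 0.6270 = 0.467742 (base)
P(M+4) = C(2,2) × 0.3730^0 × 0.6270^2 = 1 × 1.0000 × 0.393129 = 0.393129
Relative intensity = 0.393129 / 0.467742 × 100 = 84.05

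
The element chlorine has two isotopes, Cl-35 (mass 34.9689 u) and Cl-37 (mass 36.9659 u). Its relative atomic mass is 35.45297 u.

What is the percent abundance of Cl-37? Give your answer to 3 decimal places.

Writing the weighted mean with unknown fraction x of Cl-35:
34.9689·x + 36.9659·(1 − x) = 35.45297
(34.9689 − 36.9659)·x = 35.45297 − 36.9659
x = -1.51293 / -1.9970 = 0.75760 → 75.760% Cl-35, 24.240% Cl-37.

24.240%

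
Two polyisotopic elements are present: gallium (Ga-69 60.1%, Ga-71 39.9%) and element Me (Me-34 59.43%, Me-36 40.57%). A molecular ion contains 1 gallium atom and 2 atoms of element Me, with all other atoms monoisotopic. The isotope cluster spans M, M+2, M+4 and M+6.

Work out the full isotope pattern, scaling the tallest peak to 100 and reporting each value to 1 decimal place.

Gallium pattern (n=1): 0.6010 : 0.3990
Element Me pattern (n=2): 0.35319249 : 0.48221502 : 0.16459249
Convolve the two distributions (both contribute in 2-u steps):
  M: 0.6010×0.35319249 = 0.212269
  M+2: 0.6010×0.48221502 + 0.3990×0.35319249 = 0.430735
  M+4: 0.6010×0.16459249 + 0.3990×0.48221502 = 0.291324
  M+6: 0.3990×0.16459249 = 0.065672
Scale to base peak (0.430735) = 100: 49.3 : 100.0 : 67.6 : 15.2

49.3 : 100.0 : 67.6 : 15.2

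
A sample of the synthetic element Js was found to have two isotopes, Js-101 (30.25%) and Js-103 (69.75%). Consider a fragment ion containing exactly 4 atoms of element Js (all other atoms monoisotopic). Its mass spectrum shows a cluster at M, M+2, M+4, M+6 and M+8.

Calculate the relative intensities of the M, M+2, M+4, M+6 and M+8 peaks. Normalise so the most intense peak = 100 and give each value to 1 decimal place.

2.0 : 18.8 : 65.1 : 100.0 : 57.6

Each Js atom is independently Js-101 (p = 0.3025) or Js-103 (q = 0.6975); the cluster is the binomial expansion (p + q)^4.
P(M) = 0.3025^4 = 0.008373
P(M+2) = 4 × 0.3025^3 × 0.6975^1 = 0.077229
P(M+4) = 6 × 0.3025^2 × 0.6975^2 = 0.267110
P(M+6) = 4 × 0.3025^1 × 0.6975^3 = 0.410599
P(M+8) = 0.6975^4 = 0.236688
The M+6 peak is largest (0.410599); scaling to 100 gives 2.0 : 18.8 : 65.1 : 100.0 : 57.6.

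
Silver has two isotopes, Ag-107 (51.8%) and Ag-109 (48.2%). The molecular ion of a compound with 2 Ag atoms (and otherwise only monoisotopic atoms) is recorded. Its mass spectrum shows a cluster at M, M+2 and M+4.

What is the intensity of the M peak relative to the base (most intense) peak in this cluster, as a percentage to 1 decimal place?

53.7%

Binomial terms of (0.518 + 0.482)^2: M 0.2683, M+2 0.4994, M+4 0.2323 → M+2 is the base peak.
P(M+2) = C(2,1) × 0.518^1 × 0.482^1 = 2 × 0.5180 × 0.4820 = 0.499352 (base)
P(M) = C(2,0) × 0.518^2 × 0.482^0 = 1 × 0.268324 × 1.0000 = 0.268324
Relative intensity = 0.268324 / 0.499352 × 100 = 53.7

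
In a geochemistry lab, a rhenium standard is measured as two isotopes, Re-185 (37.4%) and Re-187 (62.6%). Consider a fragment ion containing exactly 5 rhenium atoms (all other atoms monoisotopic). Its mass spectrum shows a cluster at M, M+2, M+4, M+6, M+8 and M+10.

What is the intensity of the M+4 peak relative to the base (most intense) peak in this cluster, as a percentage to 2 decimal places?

59.74%

Term probabilities: M 0.0073, M+2 0.0612, M+4 0.2050, M+6 0.3431, M+8 0.2872, M+10 0.0961. Base peak = M+6.
P(M+6) = C(5,3) × 0.374^2 × 0.626^3 = 10 × 0.139876 × 0.24531438 = 0.343136 (base)
P(M+4) = C(5,2) × 0.374^3 × 0.626^2 = 10 × 0.05231362 × 0.391876 = 0.205005
Relative intensity = 0.205005 / 0.343136 × 100 = 59.74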